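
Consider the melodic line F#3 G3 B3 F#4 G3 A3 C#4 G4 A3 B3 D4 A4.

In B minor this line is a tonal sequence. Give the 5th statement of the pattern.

The 4-note cells begin on F#3, G3, A3 — each up a 2nd from the last.
Extending up a 2nd: B3 → C#4.
From C#4 the diatonic shape gives C#4 D4 F#4 C#5.

C#4 D4 F#4 C#5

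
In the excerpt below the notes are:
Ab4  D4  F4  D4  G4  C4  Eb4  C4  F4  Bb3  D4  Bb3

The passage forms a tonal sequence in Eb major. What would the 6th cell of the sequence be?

Taking 4-note groups, the heads are Ab4, G4, F4: the pattern moves down a 2nd.
Continuing the starts: Eb4 → D4 → C4.
Statement 6 starts on C4 and keeps the same diatonic contour: C4 F3 Ab3 F3.

C4 F3 Ab3 F3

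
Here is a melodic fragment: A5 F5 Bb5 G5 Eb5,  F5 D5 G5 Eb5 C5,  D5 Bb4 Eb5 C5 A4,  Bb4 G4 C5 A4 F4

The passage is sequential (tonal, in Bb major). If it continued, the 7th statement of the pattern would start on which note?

C4

Unit = 5 notes; the statements start on A5, F5, D5, Bb4, moving down a 3rd each time.
Continuing: G4 → Eb4 → C4. Statement 7 starts on C4.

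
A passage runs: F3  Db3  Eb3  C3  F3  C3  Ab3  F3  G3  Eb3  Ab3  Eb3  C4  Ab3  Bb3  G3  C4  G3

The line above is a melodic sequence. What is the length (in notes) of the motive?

6

There are 18 notes; a 6-note unit gives 3 cells:
F3 Db3 Eb3 C3 F3 C3 | Ab3 F3 G3 Eb3 Ab3 Eb3 | C4 Ab3 Bb3 G3 C4 G3
Every group is a transposition up a 3rd of the one before; no shorter unit works.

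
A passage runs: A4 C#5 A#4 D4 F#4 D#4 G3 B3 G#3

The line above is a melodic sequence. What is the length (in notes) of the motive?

9 notes total. Splitting into 3 groups of 3:
A4 C#5 A#4 | D4 F#4 D#4 | G3 B3 G#3
Every group is a transposition down a 5th of the one before; no shorter unit works.

3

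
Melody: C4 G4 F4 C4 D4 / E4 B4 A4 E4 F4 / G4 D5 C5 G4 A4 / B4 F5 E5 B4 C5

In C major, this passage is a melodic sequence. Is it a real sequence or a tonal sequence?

Every note is diatonic to C major.
Cell 1 has +2 semitones from note 4 to 5, but cell 2 has +1 — the interval quality changes while the contour stays the same, which is the hallmark of a tonal sequence.

tonal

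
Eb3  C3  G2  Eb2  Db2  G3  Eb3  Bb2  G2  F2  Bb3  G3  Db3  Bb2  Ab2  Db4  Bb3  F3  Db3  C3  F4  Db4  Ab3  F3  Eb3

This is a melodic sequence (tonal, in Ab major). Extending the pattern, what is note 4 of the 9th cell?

The unit is 5 notes. Position-4 pitches of the 5 shown cells: Eb2, G2, Bb2, Db3, F3.
Extending up a 3rd: Ab3 → C4 → Eb4 → G4.

G4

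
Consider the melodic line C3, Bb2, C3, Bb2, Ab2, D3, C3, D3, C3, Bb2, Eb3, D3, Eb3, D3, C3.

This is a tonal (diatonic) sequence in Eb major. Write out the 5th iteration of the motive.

The 5-note cells begin on C3, D3, Eb3 — each up a 2nd from the last.
Extending up a 2nd: F3 → G3.
So cell 5 is G3 F3 G3 F3 Eb3.

G3 F3 G3 F3 Eb3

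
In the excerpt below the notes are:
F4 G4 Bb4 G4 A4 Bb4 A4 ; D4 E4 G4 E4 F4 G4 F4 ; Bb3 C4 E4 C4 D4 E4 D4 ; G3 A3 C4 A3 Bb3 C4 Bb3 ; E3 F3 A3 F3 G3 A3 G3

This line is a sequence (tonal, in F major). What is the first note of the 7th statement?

With a 7-note motive the entries are F4, D4, Bb3, G3, E3, each down a 3rd from the previous.
Continuing: C3 → A2. Statement 7 starts on A2.

A2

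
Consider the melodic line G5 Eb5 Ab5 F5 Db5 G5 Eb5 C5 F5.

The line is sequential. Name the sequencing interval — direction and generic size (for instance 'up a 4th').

down a 2nd

Taking 3-note groups, the heads are G5, F5, Eb5: the pattern moves down a 2nd.
G5 to F5 is down a 2nd.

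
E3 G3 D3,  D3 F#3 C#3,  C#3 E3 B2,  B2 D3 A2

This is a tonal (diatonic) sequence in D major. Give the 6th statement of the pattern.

G2 B2 F#2

Taking 3-note groups, the heads are E3, D3, C#3, B2: the pattern moves down a 2nd.
Extending down a 2nd: A2 → G2.
Statement 6 starts on G2 and keeps the same diatonic contour: G2 B2 F#2.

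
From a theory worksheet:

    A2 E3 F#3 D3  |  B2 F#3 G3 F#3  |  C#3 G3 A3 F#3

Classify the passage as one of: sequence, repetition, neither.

Note 4 of cell 2 is F#3; if this were a sequence it would be E3. No unit length gives a consistent transposition pattern.

neither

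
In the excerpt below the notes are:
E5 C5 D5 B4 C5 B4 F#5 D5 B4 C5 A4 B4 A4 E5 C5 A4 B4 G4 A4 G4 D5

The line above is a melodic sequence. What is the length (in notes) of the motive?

There are 21 notes; a 7-note unit gives 3 cells:
E5 C5 D5 B4 C5 B4 F#5 | D5 B4 C5 A4 B4 A4 E5 | C5 A4 B4 G4 A4 G4 D5
Each cell is the previous one down a 2nd — so the unit is 7 notes.

7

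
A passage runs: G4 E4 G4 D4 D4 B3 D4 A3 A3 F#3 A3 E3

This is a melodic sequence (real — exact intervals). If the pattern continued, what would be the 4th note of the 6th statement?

The unit is 4 notes. Position-4 pitches of the 3 shown cells: D4, A3, E3.
Each moves down a 4th. Continuing: B2 → F#2 → C#2.

C#2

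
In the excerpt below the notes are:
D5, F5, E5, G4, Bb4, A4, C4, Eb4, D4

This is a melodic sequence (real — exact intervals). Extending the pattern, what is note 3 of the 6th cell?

F2

The unit is 3 notes. Position-3 pitches of the 3 shown cells: E5, A4, D4.
Carrying that down a 5th forward: G3 → C3 → F2.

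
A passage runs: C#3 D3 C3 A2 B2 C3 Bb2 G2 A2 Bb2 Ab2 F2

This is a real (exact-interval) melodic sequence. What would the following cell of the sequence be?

Taking 4-note groups, the heads are C#3, B2, A2: the pattern moves down a 2nd.
Statement 4 starts on G2 and keeps the same exact contour: G2 Ab2 Gb2 Eb2.

G2 Ab2 Gb2 Eb2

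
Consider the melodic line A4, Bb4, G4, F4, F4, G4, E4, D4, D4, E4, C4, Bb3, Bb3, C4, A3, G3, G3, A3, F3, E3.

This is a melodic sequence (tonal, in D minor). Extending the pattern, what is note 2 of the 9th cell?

G2

With 4-note cells, note 2 of each statement runs Bb4, G4, E4, C4, A3.
Extending down a 3rd: F3 → D3 → Bb2 → G2.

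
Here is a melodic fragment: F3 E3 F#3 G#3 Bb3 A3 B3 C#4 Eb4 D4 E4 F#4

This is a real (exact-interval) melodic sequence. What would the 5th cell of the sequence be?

Db5 C5 D5 E5

Unit = 4 notes; the statements start on F3, Bb3, Eb4, moving up a 4th each time.
Continuing the starts: Ab4 → Db5.
So cell 5 is Db5 C5 D5 E5.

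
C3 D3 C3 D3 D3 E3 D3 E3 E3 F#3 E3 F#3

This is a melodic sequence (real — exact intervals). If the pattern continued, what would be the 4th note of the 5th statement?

The unit is 4 notes. Position-4 pitches of the 3 shown cells: D3, E3, F#3.
Each moves up a 2nd. Continuing: G#3 → A#3.

A#3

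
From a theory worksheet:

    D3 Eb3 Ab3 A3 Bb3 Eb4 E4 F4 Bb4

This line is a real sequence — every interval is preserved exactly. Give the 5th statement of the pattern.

The 3-note cells begin on D3, A3, E4 — each up a 5th from the last.
Continuing the starts: B4 → F#5.
From F#5 the exact shape gives F#5 G5 C6.

F#5 G5 C6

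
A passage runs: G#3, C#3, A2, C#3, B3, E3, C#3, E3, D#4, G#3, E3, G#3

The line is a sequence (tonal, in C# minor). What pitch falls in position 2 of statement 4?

Grouping in 4s, the 2nd note of each cell is C#3, E3, G#3.
One more up a 3rd gives B3.

B3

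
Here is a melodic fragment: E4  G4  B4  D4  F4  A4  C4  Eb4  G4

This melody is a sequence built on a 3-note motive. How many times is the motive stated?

3

9 notes in groups of 3 gives 9/3 = 3 statements.
Starts: E4, D4, C4 — each down a 2nd.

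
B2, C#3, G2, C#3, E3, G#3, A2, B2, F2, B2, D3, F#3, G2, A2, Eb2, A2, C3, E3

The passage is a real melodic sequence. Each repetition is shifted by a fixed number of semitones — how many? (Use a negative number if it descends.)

-2

Unit = 6 notes; the statements start on B2, A2, G2, moving down a 2nd each time.
B2 to A2 spans -2 semitones.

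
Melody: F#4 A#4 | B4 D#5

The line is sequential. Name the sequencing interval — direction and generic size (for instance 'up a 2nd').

With a 2-note motive the entries are F#4, B4, each up a 4th from the previous.
From F#4 to B4: up a 4th.

up a 4th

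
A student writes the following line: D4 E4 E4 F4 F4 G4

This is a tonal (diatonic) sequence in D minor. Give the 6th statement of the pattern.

With a 2-note motive the entries are D4, E4, F4, each up a 2nd from the previous.
Carrying on: G4 → A4 → Bb4.
Statement 6 starts on Bb4 and keeps the same diatonic contour: Bb4 C5.

Bb4 C5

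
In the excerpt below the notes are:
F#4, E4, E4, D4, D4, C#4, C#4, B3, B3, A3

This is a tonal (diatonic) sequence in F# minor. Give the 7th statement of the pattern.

G#3 F#3

The 2-note cells begin on F#4, E4, D4, C#4, B3 — each down a 2nd from the last.
Continuing the starts: A3 → G#3.
From G#3 the diatonic shape gives G#3 F#3.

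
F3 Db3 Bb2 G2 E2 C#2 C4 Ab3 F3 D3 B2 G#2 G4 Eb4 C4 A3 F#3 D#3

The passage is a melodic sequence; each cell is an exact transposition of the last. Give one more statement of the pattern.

D5 Bb4 G4 E4 C#4 A#3

Taking 6-note groups, the heads are F3, C4, G4: the pattern moves up a 5th.
From D5 the exact shape gives D5 Bb4 G4 E4 C#4 A#3.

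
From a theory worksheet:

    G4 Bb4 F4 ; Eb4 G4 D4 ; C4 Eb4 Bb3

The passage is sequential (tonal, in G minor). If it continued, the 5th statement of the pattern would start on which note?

With a 3-note motive the entries are G4, Eb4, C4, each down a 3rd from the previous.
Continuing: A3 → F3. Statement 5 starts on F3.

F3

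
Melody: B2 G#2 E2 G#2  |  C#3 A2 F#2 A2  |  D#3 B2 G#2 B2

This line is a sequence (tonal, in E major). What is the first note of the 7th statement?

The 4-note cells begin on B2, C#3, D#3 — each up a 2nd from the last.
Continuing: E3 → F#3 → G#3 → A3. Statement 7 starts on A3.

A3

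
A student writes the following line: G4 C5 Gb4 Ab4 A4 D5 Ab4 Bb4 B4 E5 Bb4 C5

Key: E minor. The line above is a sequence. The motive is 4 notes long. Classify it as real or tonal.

Each cell has the same semitone pattern (5, -6, 2) — intervals are preserved exactly.
And Ab4 lies outside E minor, so the sequence is real rather than tonal.

real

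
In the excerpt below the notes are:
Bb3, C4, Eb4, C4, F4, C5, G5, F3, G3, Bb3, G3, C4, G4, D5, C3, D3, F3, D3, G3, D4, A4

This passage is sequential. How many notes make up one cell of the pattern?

Try groups of 7 (3 cells in 21 notes):
Bb3 C4 Eb4 C4 F4 C5 G5 | F3 G3 Bb3 G3 C4 G4 D5 | C3 D3 F3 D3 G3 D4 A4
Every group is a transposition down a 4th of the one before; no shorter unit works.

7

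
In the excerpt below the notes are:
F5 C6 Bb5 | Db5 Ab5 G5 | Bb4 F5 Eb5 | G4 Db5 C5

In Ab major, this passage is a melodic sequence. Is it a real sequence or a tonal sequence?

Every note is diatonic to Ab major.
Cell 1 has -2 semitones from note 2 to 3, but cell 2 has -1 — the interval quality changes while the contour stays the same, which is the hallmark of a tonal sequence.

tonal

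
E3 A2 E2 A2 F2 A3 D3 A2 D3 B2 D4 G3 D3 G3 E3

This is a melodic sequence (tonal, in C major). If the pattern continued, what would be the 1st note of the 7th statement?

B5

Grouping in 5s, the 1st note of each cell is E3, A3, D4.
Each moves up a 4th. Continuing: G4 → C5 → F5 → B5.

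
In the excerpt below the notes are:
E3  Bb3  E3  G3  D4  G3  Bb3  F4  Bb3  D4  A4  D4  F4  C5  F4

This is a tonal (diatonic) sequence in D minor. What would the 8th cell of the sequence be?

E5 Bb5 E5

The 3-note cells begin on E3, G3, Bb3, D4, F4 — each up a 3rd from the last.
Extending up a 3rd: A4 → C5 → E5.
From E5 the diatonic shape gives E5 Bb5 E5.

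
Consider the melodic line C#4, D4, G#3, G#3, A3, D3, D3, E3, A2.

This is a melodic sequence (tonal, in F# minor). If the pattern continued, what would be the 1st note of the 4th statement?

A2

With 3-note cells, note 1 of each statement runs C#4, G#3, D3.
One more down a 4th gives A2.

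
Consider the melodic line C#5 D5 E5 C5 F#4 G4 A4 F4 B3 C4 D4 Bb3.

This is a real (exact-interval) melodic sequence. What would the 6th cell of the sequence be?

The 4-note cells begin on C#5, F#4, B3 — each down a 5th from the last.
Carrying on: E3 → A2 → D2.
So cell 6 is D2 Eb2 F2 Db2.

D2 Eb2 F2 Db2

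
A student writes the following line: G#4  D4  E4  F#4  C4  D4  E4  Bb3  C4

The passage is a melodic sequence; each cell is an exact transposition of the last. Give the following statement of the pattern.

Unit = 3 notes; the statements start on G#4, F#4, E4, moving down a 2nd each time.
Statement 4 starts on D4 and keeps the same exact contour: D4 Ab3 Bb3.

D4 Ab3 Bb3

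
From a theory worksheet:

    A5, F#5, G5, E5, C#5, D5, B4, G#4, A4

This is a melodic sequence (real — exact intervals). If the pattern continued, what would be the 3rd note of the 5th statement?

B3

The unit is 3 notes. Position-3 pitches of the 3 shown cells: G5, D5, A4.
Extending down a 4th: E4 → B3.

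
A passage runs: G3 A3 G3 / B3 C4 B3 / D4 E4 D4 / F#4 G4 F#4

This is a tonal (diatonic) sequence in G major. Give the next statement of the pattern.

A4 B4 A4

Unit = 3 notes; the statements start on G3, B3, D4, F#4, moving up a 3rd each time.
From A4 the diatonic shape gives A4 B4 A4.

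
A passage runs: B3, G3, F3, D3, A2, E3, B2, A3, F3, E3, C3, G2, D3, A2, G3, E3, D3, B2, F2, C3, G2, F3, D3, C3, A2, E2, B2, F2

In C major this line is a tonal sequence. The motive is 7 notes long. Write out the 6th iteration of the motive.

D3 B2 A2 F2 C2 G2 D2

With a 7-note motive the entries are B3, A3, G3, F3, each down a 2nd from the previous.
Extending down a 2nd: E3 → D3.
So cell 6 is D3 B2 A2 F2 C2 G2 D2.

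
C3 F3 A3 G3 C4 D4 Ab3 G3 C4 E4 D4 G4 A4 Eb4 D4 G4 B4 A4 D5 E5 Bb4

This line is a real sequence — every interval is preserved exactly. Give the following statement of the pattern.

With a 7-note motive the entries are C3, G3, D4, each up a 5th from the previous.
From A4 the exact shape gives A4 D5 F#5 E5 A5 B5 F5.

A4 D5 F#5 E5 A5 B5 F5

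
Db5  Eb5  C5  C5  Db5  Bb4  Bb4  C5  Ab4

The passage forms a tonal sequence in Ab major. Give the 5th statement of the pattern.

G4 Ab4 F4

Taking 3-note groups, the heads are Db5, C5, Bb4: the pattern moves down a 2nd.
Continuing the starts: Ab4 → G4.
So cell 5 is G4 Ab4 F4.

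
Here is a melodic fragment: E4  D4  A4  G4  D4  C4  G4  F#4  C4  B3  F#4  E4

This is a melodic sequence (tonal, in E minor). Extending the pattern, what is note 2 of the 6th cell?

With 4-note cells, note 2 of each statement runs D4, C4, B3.
Extending down a 2nd: A3 → G3 → F#3.

F#3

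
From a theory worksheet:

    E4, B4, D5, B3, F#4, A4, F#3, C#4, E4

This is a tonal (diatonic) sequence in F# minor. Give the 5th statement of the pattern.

The 3-note cells begin on E4, B3, F#3 — each down a 4th from the last.
Extending down a 4th: C#3 → G#2.
From G#2 the diatonic shape gives G#2 D3 F#3.

G#2 D3 F#3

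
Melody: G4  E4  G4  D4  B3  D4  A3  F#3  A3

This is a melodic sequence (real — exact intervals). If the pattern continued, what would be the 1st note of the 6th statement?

The unit is 3 notes. Position-1 pitches of the 3 shown cells: G4, D4, A3.
Each moves down a 4th. Continuing: E3 → B2 → F#2.

F#2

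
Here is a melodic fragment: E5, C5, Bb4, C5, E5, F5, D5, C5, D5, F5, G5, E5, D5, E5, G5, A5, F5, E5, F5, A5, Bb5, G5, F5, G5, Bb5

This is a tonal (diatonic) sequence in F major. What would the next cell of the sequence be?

C6 A5 G5 A5 C6

Unit = 5 notes; the statements start on E5, F5, G5, A5, Bb5, moving up a 2nd each time.
From C6 the diatonic shape gives C6 A5 G5 A5 C6.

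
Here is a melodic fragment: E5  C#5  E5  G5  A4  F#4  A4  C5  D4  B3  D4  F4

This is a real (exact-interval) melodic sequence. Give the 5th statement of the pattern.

The 4-note cells begin on E5, A4, D4 — each down a 5th from the last.
Extending down a 5th: G3 → C3.
Statement 5 starts on C3 and keeps the same exact contour: C3 A2 C3 Eb3.

C3 A2 C3 Eb3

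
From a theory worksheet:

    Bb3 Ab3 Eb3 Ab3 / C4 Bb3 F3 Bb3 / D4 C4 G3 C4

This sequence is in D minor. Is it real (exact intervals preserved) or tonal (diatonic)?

Each cell has the same semitone pattern (-2, -5, 5) — intervals are preserved exactly.
And Ab3 lies outside D minor, so the sequence is real rather than tonal.

real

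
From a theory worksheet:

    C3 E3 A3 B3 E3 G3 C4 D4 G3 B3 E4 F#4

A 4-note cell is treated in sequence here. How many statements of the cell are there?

12 notes in groups of 4 gives 12/4 = 3 statements.
Starts: C3, E3, G3 — each up a 3rd.

3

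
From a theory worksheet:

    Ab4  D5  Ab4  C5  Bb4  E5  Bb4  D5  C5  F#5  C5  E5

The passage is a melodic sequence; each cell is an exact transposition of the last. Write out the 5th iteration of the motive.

E5 A#5 E5 G#5

The 4-note cells begin on Ab4, Bb4, C5 — each up a 2nd from the last.
Continuing the starts: D5 → E5.
So cell 5 is E5 A#5 E5 G#5.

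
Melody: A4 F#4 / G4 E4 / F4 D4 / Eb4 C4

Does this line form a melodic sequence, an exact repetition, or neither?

sequence

Each 2-note cell is the previous one transposed down a 2nd.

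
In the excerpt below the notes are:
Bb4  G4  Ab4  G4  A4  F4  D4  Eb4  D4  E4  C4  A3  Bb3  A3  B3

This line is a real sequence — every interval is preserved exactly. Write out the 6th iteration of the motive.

A2 F#2 G2 F#2 G#2

With a 5-note motive the entries are Bb4, F4, C4, each down a 4th from the previous.
Continuing the starts: G3 → D3 → A2.
Statement 6 starts on A2 and keeps the same exact contour: A2 F#2 G2 F#2 G#2.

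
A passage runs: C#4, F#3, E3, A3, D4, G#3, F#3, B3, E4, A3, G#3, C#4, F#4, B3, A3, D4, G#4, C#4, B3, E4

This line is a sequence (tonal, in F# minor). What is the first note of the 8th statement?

C#5

Unit = 4 notes; the statements start on C#4, D4, E4, F#4, G#4, moving up a 2nd each time.
Continuing: A4 → B4 → C#5. Statement 8 starts on C#5.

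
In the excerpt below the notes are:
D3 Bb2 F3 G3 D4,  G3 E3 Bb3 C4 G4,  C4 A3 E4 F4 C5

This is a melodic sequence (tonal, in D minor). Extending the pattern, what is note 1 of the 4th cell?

F4

With 5-note cells, note 1 of each statement runs D3, G3, C4.
One more up a 4th gives F4.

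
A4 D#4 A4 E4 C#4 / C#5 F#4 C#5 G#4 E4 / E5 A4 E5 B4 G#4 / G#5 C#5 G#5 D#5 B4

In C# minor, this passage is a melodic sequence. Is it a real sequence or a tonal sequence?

tonal

Every note is diatonic to C# minor.
Cell 1 has -6 semitones from note 1 to 2, but cell 2 has -7 — the interval quality changes while the contour stays the same, which is the hallmark of a tonal sequence.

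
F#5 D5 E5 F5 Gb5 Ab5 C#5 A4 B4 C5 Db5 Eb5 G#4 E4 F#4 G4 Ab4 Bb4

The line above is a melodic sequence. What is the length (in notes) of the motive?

6

18 notes total. Splitting into 3 groups of 6:
F#5 D5 E5 F5 Gb5 Ab5 | C#5 A4 B4 C5 Db5 Eb5 | G#4 E4 F#4 G4 Ab4 Bb4
Each cell is the previous one down a 4th — so the unit is 6 notes.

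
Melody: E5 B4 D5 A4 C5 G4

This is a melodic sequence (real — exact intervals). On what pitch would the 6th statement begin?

Gb4

With a 2-note motive the entries are E5, D5, C5, each down a 2nd from the previous.
Extending the heads down a 2nd: Bb4 → Ab4 → Gb4.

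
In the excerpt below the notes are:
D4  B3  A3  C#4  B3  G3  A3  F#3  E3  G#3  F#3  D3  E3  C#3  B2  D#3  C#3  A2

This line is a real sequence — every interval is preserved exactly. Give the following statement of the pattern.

B2 G#2 F#2 A#2 G#2 E2

With a 6-note motive the entries are D4, A3, E3, each down a 4th from the previous.
From B2 the exact shape gives B2 G#2 F#2 A#2 G#2 E2.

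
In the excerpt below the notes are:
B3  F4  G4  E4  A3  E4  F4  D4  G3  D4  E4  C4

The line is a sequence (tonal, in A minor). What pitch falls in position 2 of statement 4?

C4

Grouping in 4s, the 2nd note of each cell is F4, E4, D4.
From D4, down a 2nd gives C4.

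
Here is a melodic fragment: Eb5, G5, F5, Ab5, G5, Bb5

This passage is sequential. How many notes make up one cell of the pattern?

2

Try groups of 2 (3 cells in 6 notes):
Eb5 G5 | F5 Ab5 | G5 Bb5
Every group is a transposition up a 2nd of the one before; no shorter unit works.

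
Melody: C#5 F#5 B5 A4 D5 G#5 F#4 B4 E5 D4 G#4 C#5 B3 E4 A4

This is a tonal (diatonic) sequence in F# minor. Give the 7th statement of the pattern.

The 3-note cells begin on C#5, A4, F#4, D4, B3 — each down a 3rd from the last.
Extending down a 3rd: G#3 → E3.
So cell 7 is E3 A3 D4.

E3 A3 D4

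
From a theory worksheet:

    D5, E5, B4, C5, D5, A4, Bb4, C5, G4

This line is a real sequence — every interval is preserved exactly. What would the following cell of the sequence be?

Taking 3-note groups, the heads are D5, C5, Bb4: the pattern moves down a 2nd.
So cell 4 is Ab4 Bb4 F4.

Ab4 Bb4 F4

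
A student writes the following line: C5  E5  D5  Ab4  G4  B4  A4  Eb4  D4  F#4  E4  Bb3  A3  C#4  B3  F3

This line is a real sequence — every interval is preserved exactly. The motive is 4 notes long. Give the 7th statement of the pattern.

Taking 4-note groups, the heads are C5, G4, D4, A3: the pattern moves down a 4th.
Continuing the starts: E3 → B2 → F#2.
Statement 7 starts on F#2 and keeps the same exact contour: F#2 A#2 G#2 D2.

F#2 A#2 G#2 D2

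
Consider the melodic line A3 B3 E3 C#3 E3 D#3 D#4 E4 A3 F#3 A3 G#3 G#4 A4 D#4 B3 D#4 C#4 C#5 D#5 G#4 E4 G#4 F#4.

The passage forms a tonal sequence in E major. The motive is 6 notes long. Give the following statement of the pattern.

F#5 G#5 C#5 A4 C#5 B4

The 6-note cells begin on A3, D#4, G#4, C#5 — each up a 4th from the last.
From F#5 the diatonic shape gives F#5 G#5 C#5 A4 C#5 B4.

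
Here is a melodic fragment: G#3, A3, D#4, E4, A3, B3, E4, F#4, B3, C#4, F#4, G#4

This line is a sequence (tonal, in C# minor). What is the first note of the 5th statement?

Taking 4-note groups, the heads are G#3, A3, B3: the pattern moves up a 2nd.
Extending the heads up a 2nd: C#4 → D#4.

D#4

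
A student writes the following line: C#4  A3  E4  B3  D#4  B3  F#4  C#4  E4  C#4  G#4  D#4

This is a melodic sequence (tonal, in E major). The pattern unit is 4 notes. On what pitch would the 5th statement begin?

Taking 4-note groups, the heads are C#4, D#4, E4: the pattern moves up a 2nd.
Continuing: F#4 → G#4. Statement 5 starts on G#4.

G#4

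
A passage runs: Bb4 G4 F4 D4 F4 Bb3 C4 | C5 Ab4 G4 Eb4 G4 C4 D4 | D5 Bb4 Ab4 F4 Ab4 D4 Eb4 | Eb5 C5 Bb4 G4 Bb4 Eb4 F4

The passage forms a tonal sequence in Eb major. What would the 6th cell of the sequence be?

G5 Eb5 D5 Bb4 D5 G4 Ab4

The 7-note cells begin on Bb4, C5, D5, Eb5 — each up a 2nd from the last.
Extending up a 2nd: F5 → G5.
So cell 6 is G5 Eb5 D5 Bb4 D5 G4 Ab4.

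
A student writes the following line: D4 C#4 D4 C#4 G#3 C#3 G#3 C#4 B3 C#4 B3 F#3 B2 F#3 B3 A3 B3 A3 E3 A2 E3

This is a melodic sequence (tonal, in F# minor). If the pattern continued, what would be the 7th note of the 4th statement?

D3

With 7-note cells, note 7 of each statement runs G#3, F#3, E3.
From E3, down a 2nd gives D3.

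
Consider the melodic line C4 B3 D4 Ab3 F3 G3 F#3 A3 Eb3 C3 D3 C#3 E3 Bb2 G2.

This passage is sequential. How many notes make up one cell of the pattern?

5

There are 15 notes; a 5-note unit gives 3 cells:
C4 B3 D4 Ab3 F3 | G3 F#3 A3 Eb3 C3 | D3 C#3 E3 Bb2 G2
That's a consistent down a 4th shift per cell, and no other grouping gives one.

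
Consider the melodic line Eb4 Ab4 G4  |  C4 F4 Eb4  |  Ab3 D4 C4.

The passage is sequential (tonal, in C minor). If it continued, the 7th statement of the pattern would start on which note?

G2

Unit = 3 notes; the statements start on Eb4, C4, Ab3, moving down a 3rd each time.
Continuing: F3 → D3 → Bb2 → G2. Statement 7 starts on G2.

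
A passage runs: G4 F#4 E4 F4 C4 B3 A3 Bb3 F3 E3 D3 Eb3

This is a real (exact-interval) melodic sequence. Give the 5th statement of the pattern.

Eb2 D2 C2 Db2

Unit = 4 notes; the statements start on G4, C4, F3, moving down a 5th each time.
Carrying on: Bb2 → Eb2.
From Eb2 the exact shape gives Eb2 D2 C2 Db2.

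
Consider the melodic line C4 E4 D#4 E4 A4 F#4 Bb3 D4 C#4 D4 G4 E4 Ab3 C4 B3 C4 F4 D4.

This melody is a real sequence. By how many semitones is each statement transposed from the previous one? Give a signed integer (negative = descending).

Taking 6-note groups, the heads are C4, Bb3, Ab3: the pattern moves down a 2nd.
C4→Bb3 is 58 − 60 = -2 semitones.

-2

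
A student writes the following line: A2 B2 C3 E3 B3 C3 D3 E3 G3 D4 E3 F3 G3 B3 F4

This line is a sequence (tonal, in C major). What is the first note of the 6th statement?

Taking 5-note groups, the heads are A2, C3, E3: the pattern moves up a 3rd.
Continuing: G3 → B3 → D4. Statement 6 starts on D4.

D4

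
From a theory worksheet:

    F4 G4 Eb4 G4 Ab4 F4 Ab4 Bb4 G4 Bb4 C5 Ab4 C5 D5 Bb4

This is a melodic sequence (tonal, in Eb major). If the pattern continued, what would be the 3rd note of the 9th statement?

The unit is 3 notes. Position-3 pitches of the 5 shown cells: Eb4, F4, G4, Ab4, Bb4.
Extending up a 2nd: C5 → D5 → Eb5 → F5.

F5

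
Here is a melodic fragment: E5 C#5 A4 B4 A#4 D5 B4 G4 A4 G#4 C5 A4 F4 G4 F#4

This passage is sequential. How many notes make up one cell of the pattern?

There are 15 notes; a 5-note unit gives 3 cells:
E5 C#5 A4 B4 A#4 | D5 B4 G4 A4 G#4 | C5 A4 F4 G4 F#4
That's a consistent down a 2nd shift per cell, and no other grouping gives one.

5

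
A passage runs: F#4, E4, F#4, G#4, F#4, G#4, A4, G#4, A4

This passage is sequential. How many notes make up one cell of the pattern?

3

9 notes total. Splitting into 3 groups of 3:
F#4 E4 F#4 | G#4 F#4 G#4 | A4 G#4 A4
Every group is a transposition up a 2nd of the one before; no shorter unit works.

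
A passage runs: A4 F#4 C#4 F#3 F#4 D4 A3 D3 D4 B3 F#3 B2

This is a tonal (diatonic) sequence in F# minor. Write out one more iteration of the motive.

B3 G#3 D3 G#2

With a 4-note motive the entries are A4, F#4, D4, each down a 3rd from the previous.
So cell 4 is B3 G#3 D3 G#2.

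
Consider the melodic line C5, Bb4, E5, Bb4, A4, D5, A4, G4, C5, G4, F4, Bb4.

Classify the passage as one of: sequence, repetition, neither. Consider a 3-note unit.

Each 3-note cell is the previous one transposed down a 2nd.

sequence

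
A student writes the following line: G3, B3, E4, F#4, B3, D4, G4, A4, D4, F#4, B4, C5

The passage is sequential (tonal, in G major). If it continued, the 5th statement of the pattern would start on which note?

A4

Unit = 4 notes; the statements start on G3, B3, D4, moving up a 3rd each time.
Continuing: F#4 → A4. Statement 5 starts on A4.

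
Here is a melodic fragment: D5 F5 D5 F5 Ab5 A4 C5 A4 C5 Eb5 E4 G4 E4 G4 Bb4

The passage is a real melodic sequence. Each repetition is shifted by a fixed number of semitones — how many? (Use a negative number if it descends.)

With a 5-note motive the entries are D5, A4, E4, each down a 4th from the previous.
D5 to A4 spans -5 semitones.

-5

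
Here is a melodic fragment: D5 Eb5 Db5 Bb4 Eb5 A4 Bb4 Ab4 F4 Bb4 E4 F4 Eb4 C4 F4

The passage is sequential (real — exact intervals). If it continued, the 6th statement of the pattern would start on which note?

C#3

Taking 5-note groups, the heads are D5, A4, E4: the pattern moves down a 4th.
Extending the heads down a 4th: B3 → F#3 → C#3.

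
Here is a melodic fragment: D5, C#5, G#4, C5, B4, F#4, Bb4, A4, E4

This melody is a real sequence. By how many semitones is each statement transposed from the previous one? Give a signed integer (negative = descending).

Unit = 3 notes; the statements start on D5, C5, Bb4, moving down a 2nd each time.
Counting half-steps from D5 to C5: -2.

-2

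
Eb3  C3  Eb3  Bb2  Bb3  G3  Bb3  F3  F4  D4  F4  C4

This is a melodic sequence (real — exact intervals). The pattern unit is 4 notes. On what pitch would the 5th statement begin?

The 4-note cells begin on Eb3, Bb3, F4 — each up a 5th from the last.
Continuing: C5 → G5. Statement 5 starts on G5.

G5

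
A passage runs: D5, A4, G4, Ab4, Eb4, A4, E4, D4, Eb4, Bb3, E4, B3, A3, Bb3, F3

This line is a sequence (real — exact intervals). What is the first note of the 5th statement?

F#3

The 5-note cells begin on D5, A4, E4 — each down a 4th from the last.
Continuing: B3 → F#3. Statement 5 starts on F#3.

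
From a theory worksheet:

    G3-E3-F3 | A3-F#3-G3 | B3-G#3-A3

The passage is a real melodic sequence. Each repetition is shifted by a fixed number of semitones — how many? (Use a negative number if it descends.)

2

Taking 3-note groups, the heads are G3, A3, B3: the pattern moves up a 2nd.
G3→A3 is 57 − 55 = 2 semitones.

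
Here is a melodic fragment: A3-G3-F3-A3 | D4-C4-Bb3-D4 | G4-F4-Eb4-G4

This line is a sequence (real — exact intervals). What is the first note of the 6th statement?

Unit = 4 notes; the statements start on A3, D4, G4, moving up a 4th each time.
Extending the heads up a 4th: C5 → F5 → Bb5.

Bb5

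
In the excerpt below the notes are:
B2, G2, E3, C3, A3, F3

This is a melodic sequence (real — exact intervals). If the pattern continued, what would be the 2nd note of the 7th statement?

Grouping in 2s, the 2nd note of each cell is G2, C3, F3.
Each moves up a 4th. Continuing: Bb3 → Eb4 → Ab4 → Db5.

Db5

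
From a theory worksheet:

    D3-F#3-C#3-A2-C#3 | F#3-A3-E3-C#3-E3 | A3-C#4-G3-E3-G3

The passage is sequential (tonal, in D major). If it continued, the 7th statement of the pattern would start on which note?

Unit = 5 notes; the statements start on D3, F#3, A3, moving up a 3rd each time.
Extending the heads up a 3rd: C#4 → E4 → G4 → B4.

B4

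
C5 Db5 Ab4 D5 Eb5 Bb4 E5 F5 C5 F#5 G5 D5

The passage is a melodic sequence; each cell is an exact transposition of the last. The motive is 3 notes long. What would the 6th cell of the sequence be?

With a 3-note motive the entries are C5, D5, E5, F#5, each up a 2nd from the previous.
Carrying on: G#5 → A#5.
Statement 6 starts on A#5 and keeps the same exact contour: A#5 B5 F#5.

A#5 B5 F#5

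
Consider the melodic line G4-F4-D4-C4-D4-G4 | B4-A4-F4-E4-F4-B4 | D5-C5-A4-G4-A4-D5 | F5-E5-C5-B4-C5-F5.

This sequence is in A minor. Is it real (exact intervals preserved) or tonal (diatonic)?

Every note is diatonic to A minor.
Cell 1 has -3 semitones from note 2 to 3, but cell 2 has -4 — the interval quality changes while the contour stays the same, which is the hallmark of a tonal sequence.

tonal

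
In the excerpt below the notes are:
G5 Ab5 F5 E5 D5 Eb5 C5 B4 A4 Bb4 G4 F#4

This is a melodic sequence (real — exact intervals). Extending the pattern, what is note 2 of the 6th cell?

G3

The unit is 4 notes. Position-2 pitches of the 3 shown cells: Ab5, Eb5, Bb4.
Carrying that down a 4th forward: F4 → C4 → G3.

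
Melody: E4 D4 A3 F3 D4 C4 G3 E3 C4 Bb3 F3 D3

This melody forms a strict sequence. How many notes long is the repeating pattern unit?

4

Try groups of 4 (3 cells in 12 notes):
E4 D4 A3 F3 | D4 C4 G3 E3 | C4 Bb3 F3 D3
That's a consistent down a 2nd shift per cell, and no other grouping gives one.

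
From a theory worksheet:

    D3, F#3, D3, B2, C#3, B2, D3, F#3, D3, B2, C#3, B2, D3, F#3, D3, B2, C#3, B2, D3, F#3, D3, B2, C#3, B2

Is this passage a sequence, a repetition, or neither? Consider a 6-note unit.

Each 6-note cell is identical (D3 F#3 D3 B2 C#3 B2), restated at the same pitch.

repetition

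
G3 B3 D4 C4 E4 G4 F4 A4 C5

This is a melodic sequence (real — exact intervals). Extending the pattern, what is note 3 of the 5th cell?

Grouping in 3s, the 3rd note of each cell is D4, G4, C5.
Carrying that up a 4th forward: F5 → Bb5.

Bb5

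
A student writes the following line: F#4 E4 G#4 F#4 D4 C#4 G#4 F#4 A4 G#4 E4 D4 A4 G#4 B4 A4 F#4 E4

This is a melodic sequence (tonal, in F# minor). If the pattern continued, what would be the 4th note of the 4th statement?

Grouping in 6s, the 4th note of each cell is F#4, G#4, A4.
Each moves up a 2nd; the next is B4.

B4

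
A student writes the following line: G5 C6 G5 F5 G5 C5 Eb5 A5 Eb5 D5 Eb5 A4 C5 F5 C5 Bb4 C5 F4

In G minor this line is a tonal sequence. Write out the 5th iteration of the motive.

Unit = 6 notes; the statements start on G5, Eb5, C5, moving down a 3rd each time.
Extending down a 3rd: A4 → F4.
Statement 5 starts on F4 and keeps the same diatonic contour: F4 Bb4 F4 Eb4 F4 Bb3.

F4 Bb4 F4 Eb4 F4 Bb3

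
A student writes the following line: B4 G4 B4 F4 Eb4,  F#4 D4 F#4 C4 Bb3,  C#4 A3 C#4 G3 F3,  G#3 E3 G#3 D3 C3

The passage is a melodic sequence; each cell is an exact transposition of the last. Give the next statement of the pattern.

Unit = 5 notes; the statements start on B4, F#4, C#4, G#3, moving down a 4th each time.
From D#3 the exact shape gives D#3 B2 D#3 A2 G2.

D#3 B2 D#3 A2 G2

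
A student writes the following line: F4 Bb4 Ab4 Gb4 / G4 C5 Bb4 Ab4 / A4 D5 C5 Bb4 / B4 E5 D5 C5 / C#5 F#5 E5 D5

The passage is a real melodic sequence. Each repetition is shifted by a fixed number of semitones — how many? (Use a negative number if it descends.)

2

Taking 4-note groups, the heads are F4, G4, A4, B4, C#5: the pattern moves up a 2nd.
Counting half-steps from F4 to G4: 2.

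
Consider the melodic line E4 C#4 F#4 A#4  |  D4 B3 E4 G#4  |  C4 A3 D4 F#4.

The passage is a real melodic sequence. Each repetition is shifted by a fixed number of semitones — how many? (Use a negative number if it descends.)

Taking 4-note groups, the heads are E4, D4, C4: the pattern moves down a 2nd.
E4 to D4 spans -2 semitones.

-2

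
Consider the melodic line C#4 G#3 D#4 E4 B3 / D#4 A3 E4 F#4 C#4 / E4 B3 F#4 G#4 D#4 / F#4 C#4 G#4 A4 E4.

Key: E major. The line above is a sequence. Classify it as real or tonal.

tonal

Every note is diatonic to E major.
Cell 1 has -5 semitones from note 1 to 2, but cell 2 has -6 — the interval quality changes while the contour stays the same, which is the hallmark of a tonal sequence.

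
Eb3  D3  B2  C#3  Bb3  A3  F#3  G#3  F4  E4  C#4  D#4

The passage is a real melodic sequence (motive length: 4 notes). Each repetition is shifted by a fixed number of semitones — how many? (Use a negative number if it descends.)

With a 4-note motive the entries are Eb3, Bb3, F4, each up a 5th from the previous.
Counting half-steps from Eb3 to Bb3: 7.

7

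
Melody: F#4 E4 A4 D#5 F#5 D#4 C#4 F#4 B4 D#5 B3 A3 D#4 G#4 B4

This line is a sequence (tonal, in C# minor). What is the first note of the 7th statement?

A2

Taking 5-note groups, the heads are F#4, D#4, B3: the pattern moves down a 3rd.
Extending the heads down a 3rd: G#3 → E3 → C#3 → A2.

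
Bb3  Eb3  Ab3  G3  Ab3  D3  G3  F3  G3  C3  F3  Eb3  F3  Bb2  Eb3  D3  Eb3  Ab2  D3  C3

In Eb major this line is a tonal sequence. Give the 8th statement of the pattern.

Bb2 Eb2 Ab2 G2

Unit = 4 notes; the statements start on Bb3, Ab3, G3, F3, Eb3, moving down a 2nd each time.
Carrying on: D3 → C3 → Bb2.
From Bb2 the diatonic shape gives Bb2 Eb2 Ab2 G2.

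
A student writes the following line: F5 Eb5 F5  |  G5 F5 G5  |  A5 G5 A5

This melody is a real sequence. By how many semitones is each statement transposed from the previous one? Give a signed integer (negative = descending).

2

With a 3-note motive the entries are F5, G5, A5, each up a 2nd from the previous.
Counting half-steps from F5 to G5: 2.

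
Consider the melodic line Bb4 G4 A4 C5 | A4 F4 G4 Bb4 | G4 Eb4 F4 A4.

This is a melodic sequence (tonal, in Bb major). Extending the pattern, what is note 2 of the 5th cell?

C4

With 4-note cells, note 2 of each statement runs G4, F4, Eb4.
Each moves down a 2nd. Continuing: D4 → C4.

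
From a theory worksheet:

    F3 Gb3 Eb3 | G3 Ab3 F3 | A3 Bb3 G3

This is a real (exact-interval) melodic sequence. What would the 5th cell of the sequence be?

The 3-note cells begin on F3, G3, A3 — each up a 2nd from the last.
Continuing the starts: B3 → C#4.
From C#4 the exact shape gives C#4 D4 B3.

C#4 D4 B3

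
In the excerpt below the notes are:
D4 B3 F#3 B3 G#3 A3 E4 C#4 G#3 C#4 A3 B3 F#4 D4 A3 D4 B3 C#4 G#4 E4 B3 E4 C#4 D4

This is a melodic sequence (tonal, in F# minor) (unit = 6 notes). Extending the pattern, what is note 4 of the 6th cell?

G#4

The unit is 6 notes. Position-4 pitches of the 4 shown cells: B3, C#4, D4, E4.
Each moves up a 2nd. Continuing: F#4 → G#4.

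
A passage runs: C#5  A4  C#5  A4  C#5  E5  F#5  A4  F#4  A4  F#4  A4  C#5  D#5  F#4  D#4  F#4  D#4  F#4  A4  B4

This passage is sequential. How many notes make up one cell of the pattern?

7

Try groups of 7 (3 cells in 21 notes):
C#5 A4 C#5 A4 C#5 E5 F#5 | A4 F#4 A4 F#4 A4 C#5 D#5 | F#4 D#4 F#4 D#4 F#4 A4 B4
Every group is a transposition down a 3rd of the one before; no shorter unit works.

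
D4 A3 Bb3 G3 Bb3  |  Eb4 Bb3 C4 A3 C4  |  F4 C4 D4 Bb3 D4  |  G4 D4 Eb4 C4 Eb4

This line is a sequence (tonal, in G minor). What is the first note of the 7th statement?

With a 5-note motive the entries are D4, Eb4, F4, G4, each up a 2nd from the previous.
Continuing: A4 → Bb4 → C5. Statement 7 starts on C5.

C5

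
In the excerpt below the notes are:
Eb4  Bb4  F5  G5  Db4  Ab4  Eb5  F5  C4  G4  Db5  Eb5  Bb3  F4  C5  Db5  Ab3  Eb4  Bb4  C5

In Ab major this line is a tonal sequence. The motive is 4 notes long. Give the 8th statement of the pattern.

Eb3 Bb3 F4 G4

Taking 4-note groups, the heads are Eb4, Db4, C4, Bb3, Ab3: the pattern moves down a 2nd.
Extending down a 2nd: G3 → F3 → Eb3.
Statement 8 starts on Eb3 and keeps the same diatonic contour: Eb3 Bb3 F4 G4.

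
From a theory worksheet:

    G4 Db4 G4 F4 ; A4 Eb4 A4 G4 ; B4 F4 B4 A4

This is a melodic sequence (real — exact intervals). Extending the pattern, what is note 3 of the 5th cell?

With 4-note cells, note 3 of each statement runs G4, A4, B4.
Extending up a 2nd: C#5 → D#5.

D#5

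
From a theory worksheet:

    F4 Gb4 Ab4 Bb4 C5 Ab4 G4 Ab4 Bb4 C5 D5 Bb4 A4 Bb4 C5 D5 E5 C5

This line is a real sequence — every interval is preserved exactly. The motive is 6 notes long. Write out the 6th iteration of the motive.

D#5 E5 F#5 G#5 A#5 F#5

The 6-note cells begin on F4, G4, A4 — each up a 2nd from the last.
Carrying on: B4 → C#5 → D#5.
Statement 6 starts on D#5 and keeps the same exact contour: D#5 E5 F#5 G#5 A#5 F#5.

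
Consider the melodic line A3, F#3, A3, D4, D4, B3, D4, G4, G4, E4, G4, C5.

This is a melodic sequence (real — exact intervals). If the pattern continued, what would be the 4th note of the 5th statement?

With 4-note cells, note 4 of each statement runs D4, G4, C5.
Extending up a 4th: F5 → Bb5.

Bb5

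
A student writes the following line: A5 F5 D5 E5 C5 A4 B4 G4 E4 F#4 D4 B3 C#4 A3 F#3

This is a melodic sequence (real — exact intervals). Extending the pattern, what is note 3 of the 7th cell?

With 3-note cells, note 3 of each statement runs D5, A4, E4, B3, F#3.
Each moves down a 4th. Continuing: C#3 → G#2.

G#2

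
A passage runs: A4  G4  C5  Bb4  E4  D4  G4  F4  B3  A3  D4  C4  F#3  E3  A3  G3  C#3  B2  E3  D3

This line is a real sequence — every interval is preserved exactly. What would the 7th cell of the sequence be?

D#2 C#2 F#2 E2

Unit = 4 notes; the statements start on A4, E4, B3, F#3, C#3, moving down a 4th each time.
Carrying on: G#2 → D#2.
Statement 7 starts on D#2 and keeps the same exact contour: D#2 C#2 F#2 E2.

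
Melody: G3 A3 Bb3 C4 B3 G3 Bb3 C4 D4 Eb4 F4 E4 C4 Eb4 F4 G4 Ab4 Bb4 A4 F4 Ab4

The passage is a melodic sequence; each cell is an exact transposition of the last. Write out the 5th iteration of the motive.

Taking 7-note groups, the heads are G3, C4, F4: the pattern moves up a 4th.
Carrying on: Bb4 → Eb5.
So cell 5 is Eb5 F5 Gb5 Ab5 G5 Eb5 Gb5.

Eb5 F5 Gb5 Ab5 G5 Eb5 Gb5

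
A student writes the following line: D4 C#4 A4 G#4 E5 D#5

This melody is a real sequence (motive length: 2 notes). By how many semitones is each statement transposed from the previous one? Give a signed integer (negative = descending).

7

Unit = 2 notes; the statements start on D4, A4, E5, moving up a 5th each time.
Counting half-steps from D4 to A4: 7.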